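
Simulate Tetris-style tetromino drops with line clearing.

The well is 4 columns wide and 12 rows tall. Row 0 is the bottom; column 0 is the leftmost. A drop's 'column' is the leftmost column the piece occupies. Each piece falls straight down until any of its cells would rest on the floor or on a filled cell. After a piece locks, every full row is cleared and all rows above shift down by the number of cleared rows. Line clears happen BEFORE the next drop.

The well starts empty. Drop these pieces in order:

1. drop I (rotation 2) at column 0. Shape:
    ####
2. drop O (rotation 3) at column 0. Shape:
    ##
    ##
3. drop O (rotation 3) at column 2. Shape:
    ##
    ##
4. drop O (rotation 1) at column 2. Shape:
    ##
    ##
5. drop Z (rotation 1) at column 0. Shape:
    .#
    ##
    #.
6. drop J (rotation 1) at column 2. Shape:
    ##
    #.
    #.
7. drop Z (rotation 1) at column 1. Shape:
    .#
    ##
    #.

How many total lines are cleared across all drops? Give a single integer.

Drop 1: I rot2 at col 0 lands with bottom-row=0; cleared 1 line(s) (total 1); column heights now [0 0 0 0], max=0
Drop 2: O rot3 at col 0 lands with bottom-row=0; cleared 0 line(s) (total 1); column heights now [2 2 0 0], max=2
Drop 3: O rot3 at col 2 lands with bottom-row=0; cleared 2 line(s) (total 3); column heights now [0 0 0 0], max=0
Drop 4: O rot1 at col 2 lands with bottom-row=0; cleared 0 line(s) (total 3); column heights now [0 0 2 2], max=2
Drop 5: Z rot1 at col 0 lands with bottom-row=0; cleared 1 line(s) (total 4); column heights now [1 2 1 1], max=2
Drop 6: J rot1 at col 2 lands with bottom-row=1; cleared 0 line(s) (total 4); column heights now [1 2 4 4], max=4
Drop 7: Z rot1 at col 1 lands with bottom-row=3; cleared 0 line(s) (total 4); column heights now [1 5 6 4], max=6

Answer: 4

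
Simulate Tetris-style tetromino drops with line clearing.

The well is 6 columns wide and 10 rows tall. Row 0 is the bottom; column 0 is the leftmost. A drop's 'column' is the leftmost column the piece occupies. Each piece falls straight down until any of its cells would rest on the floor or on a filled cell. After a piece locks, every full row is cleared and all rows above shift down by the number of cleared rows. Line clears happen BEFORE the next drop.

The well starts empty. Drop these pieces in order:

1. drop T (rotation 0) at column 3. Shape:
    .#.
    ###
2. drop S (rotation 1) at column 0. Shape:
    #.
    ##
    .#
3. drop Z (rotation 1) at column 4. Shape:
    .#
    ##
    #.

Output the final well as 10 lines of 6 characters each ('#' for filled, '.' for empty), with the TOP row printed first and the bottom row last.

Answer: ......
......
......
......
......
.....#
....##
#...#.
##..#.
.#.###

Derivation:
Drop 1: T rot0 at col 3 lands with bottom-row=0; cleared 0 line(s) (total 0); column heights now [0 0 0 1 2 1], max=2
Drop 2: S rot1 at col 0 lands with bottom-row=0; cleared 0 line(s) (total 0); column heights now [3 2 0 1 2 1], max=3
Drop 3: Z rot1 at col 4 lands with bottom-row=2; cleared 0 line(s) (total 0); column heights now [3 2 0 1 4 5], max=5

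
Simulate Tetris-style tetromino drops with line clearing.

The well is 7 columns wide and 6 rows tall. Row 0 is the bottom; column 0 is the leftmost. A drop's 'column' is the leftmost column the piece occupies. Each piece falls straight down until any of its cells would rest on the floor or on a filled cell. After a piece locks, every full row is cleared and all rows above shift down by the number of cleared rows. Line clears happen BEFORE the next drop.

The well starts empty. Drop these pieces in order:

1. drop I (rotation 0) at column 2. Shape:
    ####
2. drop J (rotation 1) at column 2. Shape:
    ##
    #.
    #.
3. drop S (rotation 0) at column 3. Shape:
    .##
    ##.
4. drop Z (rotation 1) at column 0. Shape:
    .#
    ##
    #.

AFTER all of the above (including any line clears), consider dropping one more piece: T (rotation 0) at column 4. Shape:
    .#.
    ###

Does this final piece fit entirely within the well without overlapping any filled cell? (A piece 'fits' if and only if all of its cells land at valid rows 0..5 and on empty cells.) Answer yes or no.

Answer: no

Derivation:
Drop 1: I rot0 at col 2 lands with bottom-row=0; cleared 0 line(s) (total 0); column heights now [0 0 1 1 1 1 0], max=1
Drop 2: J rot1 at col 2 lands with bottom-row=1; cleared 0 line(s) (total 0); column heights now [0 0 4 4 1 1 0], max=4
Drop 3: S rot0 at col 3 lands with bottom-row=4; cleared 0 line(s) (total 0); column heights now [0 0 4 5 6 6 0], max=6
Drop 4: Z rot1 at col 0 lands with bottom-row=0; cleared 0 line(s) (total 0); column heights now [2 3 4 5 6 6 0], max=6
Test piece T rot0 at col 4 (width 3): heights before test = [2 3 4 5 6 6 0]; fits = False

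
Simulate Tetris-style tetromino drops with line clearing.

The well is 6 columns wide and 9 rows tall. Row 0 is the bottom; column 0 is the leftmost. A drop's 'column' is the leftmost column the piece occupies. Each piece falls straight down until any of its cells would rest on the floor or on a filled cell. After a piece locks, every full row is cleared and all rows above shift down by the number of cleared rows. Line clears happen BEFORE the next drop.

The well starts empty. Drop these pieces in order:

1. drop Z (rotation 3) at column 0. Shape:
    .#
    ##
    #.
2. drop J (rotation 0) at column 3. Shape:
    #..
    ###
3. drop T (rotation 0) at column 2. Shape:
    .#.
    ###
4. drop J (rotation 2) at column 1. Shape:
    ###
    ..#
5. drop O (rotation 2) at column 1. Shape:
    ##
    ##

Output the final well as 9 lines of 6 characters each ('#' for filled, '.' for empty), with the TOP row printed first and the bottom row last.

Drop 1: Z rot3 at col 0 lands with bottom-row=0; cleared 0 line(s) (total 0); column heights now [2 3 0 0 0 0], max=3
Drop 2: J rot0 at col 3 lands with bottom-row=0; cleared 0 line(s) (total 0); column heights now [2 3 0 2 1 1], max=3
Drop 3: T rot0 at col 2 lands with bottom-row=2; cleared 0 line(s) (total 0); column heights now [2 3 3 4 3 1], max=4
Drop 4: J rot2 at col 1 lands with bottom-row=4; cleared 0 line(s) (total 0); column heights now [2 6 6 6 3 1], max=6
Drop 5: O rot2 at col 1 lands with bottom-row=6; cleared 0 line(s) (total 0); column heights now [2 8 8 6 3 1], max=8

Answer: ......
.##...
.##...
.###..
...#..
...#..
.####.
##.#..
#..###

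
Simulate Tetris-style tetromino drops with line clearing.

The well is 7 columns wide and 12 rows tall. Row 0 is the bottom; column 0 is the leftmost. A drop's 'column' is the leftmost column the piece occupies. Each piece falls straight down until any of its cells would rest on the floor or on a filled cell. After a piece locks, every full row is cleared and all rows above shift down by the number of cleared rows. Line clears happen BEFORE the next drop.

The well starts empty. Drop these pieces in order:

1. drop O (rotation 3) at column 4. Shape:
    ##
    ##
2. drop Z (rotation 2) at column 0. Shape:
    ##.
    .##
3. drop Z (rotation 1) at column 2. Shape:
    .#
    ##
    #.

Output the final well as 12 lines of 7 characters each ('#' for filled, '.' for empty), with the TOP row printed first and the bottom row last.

Drop 1: O rot3 at col 4 lands with bottom-row=0; cleared 0 line(s) (total 0); column heights now [0 0 0 0 2 2 0], max=2
Drop 2: Z rot2 at col 0 lands with bottom-row=0; cleared 0 line(s) (total 0); column heights now [2 2 1 0 2 2 0], max=2
Drop 3: Z rot1 at col 2 lands with bottom-row=1; cleared 0 line(s) (total 0); column heights now [2 2 3 4 2 2 0], max=4

Answer: .......
.......
.......
.......
.......
.......
.......
.......
...#...
..##...
###.##.
.##.##.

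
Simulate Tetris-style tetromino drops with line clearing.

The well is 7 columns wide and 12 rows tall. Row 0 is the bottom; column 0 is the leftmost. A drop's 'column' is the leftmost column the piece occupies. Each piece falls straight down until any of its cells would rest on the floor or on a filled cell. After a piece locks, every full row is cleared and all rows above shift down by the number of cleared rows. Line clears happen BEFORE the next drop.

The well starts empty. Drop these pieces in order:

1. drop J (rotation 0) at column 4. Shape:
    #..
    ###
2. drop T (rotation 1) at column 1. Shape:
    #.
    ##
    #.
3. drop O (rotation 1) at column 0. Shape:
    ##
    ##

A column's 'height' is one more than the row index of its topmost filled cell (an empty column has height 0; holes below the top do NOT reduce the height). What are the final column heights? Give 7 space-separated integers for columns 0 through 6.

Answer: 5 5 2 0 2 1 1

Derivation:
Drop 1: J rot0 at col 4 lands with bottom-row=0; cleared 0 line(s) (total 0); column heights now [0 0 0 0 2 1 1], max=2
Drop 2: T rot1 at col 1 lands with bottom-row=0; cleared 0 line(s) (total 0); column heights now [0 3 2 0 2 1 1], max=3
Drop 3: O rot1 at col 0 lands with bottom-row=3; cleared 0 line(s) (total 0); column heights now [5 5 2 0 2 1 1], max=5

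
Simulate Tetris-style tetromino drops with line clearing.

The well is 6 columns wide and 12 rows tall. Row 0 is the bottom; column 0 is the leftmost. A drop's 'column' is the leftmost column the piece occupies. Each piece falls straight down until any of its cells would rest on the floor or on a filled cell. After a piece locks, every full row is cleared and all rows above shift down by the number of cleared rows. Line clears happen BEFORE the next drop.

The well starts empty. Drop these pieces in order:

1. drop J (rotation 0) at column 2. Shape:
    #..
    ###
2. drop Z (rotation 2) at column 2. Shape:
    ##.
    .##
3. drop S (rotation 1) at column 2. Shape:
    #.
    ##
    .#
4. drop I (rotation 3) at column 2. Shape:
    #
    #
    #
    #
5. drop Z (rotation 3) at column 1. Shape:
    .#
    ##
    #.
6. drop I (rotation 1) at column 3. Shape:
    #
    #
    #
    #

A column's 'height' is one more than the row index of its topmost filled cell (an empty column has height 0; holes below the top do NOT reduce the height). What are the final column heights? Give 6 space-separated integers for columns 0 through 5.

Drop 1: J rot0 at col 2 lands with bottom-row=0; cleared 0 line(s) (total 0); column heights now [0 0 2 1 1 0], max=2
Drop 2: Z rot2 at col 2 lands with bottom-row=1; cleared 0 line(s) (total 0); column heights now [0 0 3 3 2 0], max=3
Drop 3: S rot1 at col 2 lands with bottom-row=3; cleared 0 line(s) (total 0); column heights now [0 0 6 5 2 0], max=6
Drop 4: I rot3 at col 2 lands with bottom-row=6; cleared 0 line(s) (total 0); column heights now [0 0 10 5 2 0], max=10
Drop 5: Z rot3 at col 1 lands with bottom-row=9; cleared 0 line(s) (total 0); column heights now [0 11 12 5 2 0], max=12
Drop 6: I rot1 at col 3 lands with bottom-row=5; cleared 0 line(s) (total 0); column heights now [0 11 12 9 2 0], max=12

Answer: 0 11 12 9 2 0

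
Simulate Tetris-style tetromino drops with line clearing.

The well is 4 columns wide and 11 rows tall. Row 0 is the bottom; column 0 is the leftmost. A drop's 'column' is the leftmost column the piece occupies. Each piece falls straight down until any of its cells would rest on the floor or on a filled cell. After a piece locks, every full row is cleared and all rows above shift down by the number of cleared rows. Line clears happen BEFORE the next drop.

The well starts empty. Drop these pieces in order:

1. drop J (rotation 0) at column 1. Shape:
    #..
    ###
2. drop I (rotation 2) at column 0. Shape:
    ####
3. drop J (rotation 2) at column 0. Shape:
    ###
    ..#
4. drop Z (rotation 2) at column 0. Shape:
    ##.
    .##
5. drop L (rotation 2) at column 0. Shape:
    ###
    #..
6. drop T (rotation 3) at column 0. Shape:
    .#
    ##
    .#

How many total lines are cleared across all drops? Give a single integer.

Drop 1: J rot0 at col 1 lands with bottom-row=0; cleared 0 line(s) (total 0); column heights now [0 2 1 1], max=2
Drop 2: I rot2 at col 0 lands with bottom-row=2; cleared 1 line(s) (total 1); column heights now [0 2 1 1], max=2
Drop 3: J rot2 at col 0 lands with bottom-row=1; cleared 0 line(s) (total 1); column heights now [3 3 3 1], max=3
Drop 4: Z rot2 at col 0 lands with bottom-row=3; cleared 0 line(s) (total 1); column heights now [5 5 4 1], max=5
Drop 5: L rot2 at col 0 lands with bottom-row=5; cleared 0 line(s) (total 1); column heights now [7 7 7 1], max=7
Drop 6: T rot3 at col 0 lands with bottom-row=7; cleared 0 line(s) (total 1); column heights now [9 10 7 1], max=10

Answer: 1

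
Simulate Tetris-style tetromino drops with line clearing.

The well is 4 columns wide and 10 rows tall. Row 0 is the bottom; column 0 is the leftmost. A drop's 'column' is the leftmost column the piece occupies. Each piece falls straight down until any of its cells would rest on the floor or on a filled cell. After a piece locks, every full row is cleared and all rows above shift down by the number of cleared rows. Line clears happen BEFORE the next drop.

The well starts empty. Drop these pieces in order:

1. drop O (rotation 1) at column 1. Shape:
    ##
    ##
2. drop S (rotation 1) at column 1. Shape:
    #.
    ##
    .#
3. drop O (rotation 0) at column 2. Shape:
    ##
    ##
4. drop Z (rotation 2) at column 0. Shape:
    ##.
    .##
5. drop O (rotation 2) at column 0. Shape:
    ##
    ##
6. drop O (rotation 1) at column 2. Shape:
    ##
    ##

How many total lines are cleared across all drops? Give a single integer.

Answer: 2

Derivation:
Drop 1: O rot1 at col 1 lands with bottom-row=0; cleared 0 line(s) (total 0); column heights now [0 2 2 0], max=2
Drop 2: S rot1 at col 1 lands with bottom-row=2; cleared 0 line(s) (total 0); column heights now [0 5 4 0], max=5
Drop 3: O rot0 at col 2 lands with bottom-row=4; cleared 0 line(s) (total 0); column heights now [0 5 6 6], max=6
Drop 4: Z rot2 at col 0 lands with bottom-row=6; cleared 0 line(s) (total 0); column heights now [8 8 7 6], max=8
Drop 5: O rot2 at col 0 lands with bottom-row=8; cleared 0 line(s) (total 0); column heights now [10 10 7 6], max=10
Drop 6: O rot1 at col 2 lands with bottom-row=7; cleared 2 line(s) (total 2); column heights now [8 8 7 6], max=8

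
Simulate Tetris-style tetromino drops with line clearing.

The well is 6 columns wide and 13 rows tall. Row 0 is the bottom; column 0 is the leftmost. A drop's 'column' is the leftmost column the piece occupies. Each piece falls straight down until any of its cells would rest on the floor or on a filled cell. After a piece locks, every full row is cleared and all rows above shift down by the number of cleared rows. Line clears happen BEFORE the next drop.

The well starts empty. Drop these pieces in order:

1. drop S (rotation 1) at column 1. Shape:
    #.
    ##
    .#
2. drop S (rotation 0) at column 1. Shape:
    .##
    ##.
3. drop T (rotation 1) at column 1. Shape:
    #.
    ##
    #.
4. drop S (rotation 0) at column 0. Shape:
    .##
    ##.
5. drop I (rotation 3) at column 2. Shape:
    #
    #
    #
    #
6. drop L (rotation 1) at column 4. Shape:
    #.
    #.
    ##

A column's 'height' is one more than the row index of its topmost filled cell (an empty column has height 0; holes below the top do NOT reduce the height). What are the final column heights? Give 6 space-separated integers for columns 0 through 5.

Answer: 8 9 13 5 3 1

Derivation:
Drop 1: S rot1 at col 1 lands with bottom-row=0; cleared 0 line(s) (total 0); column heights now [0 3 2 0 0 0], max=3
Drop 2: S rot0 at col 1 lands with bottom-row=3; cleared 0 line(s) (total 0); column heights now [0 4 5 5 0 0], max=5
Drop 3: T rot1 at col 1 lands with bottom-row=4; cleared 0 line(s) (total 0); column heights now [0 7 6 5 0 0], max=7
Drop 4: S rot0 at col 0 lands with bottom-row=7; cleared 0 line(s) (total 0); column heights now [8 9 9 5 0 0], max=9
Drop 5: I rot3 at col 2 lands with bottom-row=9; cleared 0 line(s) (total 0); column heights now [8 9 13 5 0 0], max=13
Drop 6: L rot1 at col 4 lands with bottom-row=0; cleared 0 line(s) (total 0); column heights now [8 9 13 5 3 1], max=13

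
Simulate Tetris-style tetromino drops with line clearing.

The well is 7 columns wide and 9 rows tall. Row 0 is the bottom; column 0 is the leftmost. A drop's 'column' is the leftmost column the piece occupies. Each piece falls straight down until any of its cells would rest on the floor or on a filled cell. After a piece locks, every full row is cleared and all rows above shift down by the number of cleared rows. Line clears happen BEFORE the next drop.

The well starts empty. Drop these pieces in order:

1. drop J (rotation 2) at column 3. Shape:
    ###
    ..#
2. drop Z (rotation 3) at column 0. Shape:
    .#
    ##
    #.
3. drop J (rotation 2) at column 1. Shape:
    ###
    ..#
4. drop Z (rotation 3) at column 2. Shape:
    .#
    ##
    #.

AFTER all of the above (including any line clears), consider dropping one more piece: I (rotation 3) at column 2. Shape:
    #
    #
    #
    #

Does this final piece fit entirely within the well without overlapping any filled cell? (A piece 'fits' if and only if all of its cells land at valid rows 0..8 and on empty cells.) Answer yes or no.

Drop 1: J rot2 at col 3 lands with bottom-row=0; cleared 0 line(s) (total 0); column heights now [0 0 0 2 2 2 0], max=2
Drop 2: Z rot3 at col 0 lands with bottom-row=0; cleared 0 line(s) (total 0); column heights now [2 3 0 2 2 2 0], max=3
Drop 3: J rot2 at col 1 lands with bottom-row=2; cleared 0 line(s) (total 0); column heights now [2 4 4 4 2 2 0], max=4
Drop 4: Z rot3 at col 2 lands with bottom-row=4; cleared 0 line(s) (total 0); column heights now [2 4 6 7 2 2 0], max=7
Test piece I rot3 at col 2 (width 1): heights before test = [2 4 6 7 2 2 0]; fits = False

Answer: no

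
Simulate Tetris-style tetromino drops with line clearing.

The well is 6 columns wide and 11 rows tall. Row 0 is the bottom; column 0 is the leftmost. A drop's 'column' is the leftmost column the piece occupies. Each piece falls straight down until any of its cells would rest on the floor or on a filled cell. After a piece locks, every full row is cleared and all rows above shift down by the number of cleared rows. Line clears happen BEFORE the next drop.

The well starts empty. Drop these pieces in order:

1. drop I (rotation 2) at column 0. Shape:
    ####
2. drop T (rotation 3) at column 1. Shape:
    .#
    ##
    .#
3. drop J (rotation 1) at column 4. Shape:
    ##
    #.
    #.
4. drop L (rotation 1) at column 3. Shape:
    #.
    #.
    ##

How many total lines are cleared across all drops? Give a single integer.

Answer: 0

Derivation:
Drop 1: I rot2 at col 0 lands with bottom-row=0; cleared 0 line(s) (total 0); column heights now [1 1 1 1 0 0], max=1
Drop 2: T rot3 at col 1 lands with bottom-row=1; cleared 0 line(s) (total 0); column heights now [1 3 4 1 0 0], max=4
Drop 3: J rot1 at col 4 lands with bottom-row=0; cleared 0 line(s) (total 0); column heights now [1 3 4 1 3 3], max=4
Drop 4: L rot1 at col 3 lands with bottom-row=3; cleared 0 line(s) (total 0); column heights now [1 3 4 6 4 3], max=6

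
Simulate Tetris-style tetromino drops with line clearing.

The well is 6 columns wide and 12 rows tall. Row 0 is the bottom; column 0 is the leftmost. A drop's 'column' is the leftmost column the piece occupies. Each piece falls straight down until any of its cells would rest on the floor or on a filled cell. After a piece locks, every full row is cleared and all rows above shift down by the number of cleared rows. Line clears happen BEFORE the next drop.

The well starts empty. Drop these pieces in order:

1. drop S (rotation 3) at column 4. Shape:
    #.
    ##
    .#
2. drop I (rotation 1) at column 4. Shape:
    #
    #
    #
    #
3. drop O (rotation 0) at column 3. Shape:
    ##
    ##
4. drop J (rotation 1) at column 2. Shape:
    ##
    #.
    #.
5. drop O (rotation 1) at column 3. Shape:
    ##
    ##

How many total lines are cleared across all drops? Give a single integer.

Drop 1: S rot3 at col 4 lands with bottom-row=0; cleared 0 line(s) (total 0); column heights now [0 0 0 0 3 2], max=3
Drop 2: I rot1 at col 4 lands with bottom-row=3; cleared 0 line(s) (total 0); column heights now [0 0 0 0 7 2], max=7
Drop 3: O rot0 at col 3 lands with bottom-row=7; cleared 0 line(s) (total 0); column heights now [0 0 0 9 9 2], max=9
Drop 4: J rot1 at col 2 lands with bottom-row=7; cleared 0 line(s) (total 0); column heights now [0 0 10 10 9 2], max=10
Drop 5: O rot1 at col 3 lands with bottom-row=10; cleared 0 line(s) (total 0); column heights now [0 0 10 12 12 2], max=12

Answer: 0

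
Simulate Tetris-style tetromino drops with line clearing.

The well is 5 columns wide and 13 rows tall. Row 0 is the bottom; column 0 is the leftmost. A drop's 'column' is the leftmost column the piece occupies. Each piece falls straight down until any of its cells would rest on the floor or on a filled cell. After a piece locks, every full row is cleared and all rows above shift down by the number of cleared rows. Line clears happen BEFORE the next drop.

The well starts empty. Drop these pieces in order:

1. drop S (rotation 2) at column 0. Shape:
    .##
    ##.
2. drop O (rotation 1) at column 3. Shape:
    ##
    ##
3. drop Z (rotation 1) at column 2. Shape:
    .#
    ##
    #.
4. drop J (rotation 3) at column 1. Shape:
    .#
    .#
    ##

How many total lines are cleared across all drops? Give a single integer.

Answer: 0

Derivation:
Drop 1: S rot2 at col 0 lands with bottom-row=0; cleared 0 line(s) (total 0); column heights now [1 2 2 0 0], max=2
Drop 2: O rot1 at col 3 lands with bottom-row=0; cleared 0 line(s) (total 0); column heights now [1 2 2 2 2], max=2
Drop 3: Z rot1 at col 2 lands with bottom-row=2; cleared 0 line(s) (total 0); column heights now [1 2 4 5 2], max=5
Drop 4: J rot3 at col 1 lands with bottom-row=4; cleared 0 line(s) (total 0); column heights now [1 5 7 5 2], max=7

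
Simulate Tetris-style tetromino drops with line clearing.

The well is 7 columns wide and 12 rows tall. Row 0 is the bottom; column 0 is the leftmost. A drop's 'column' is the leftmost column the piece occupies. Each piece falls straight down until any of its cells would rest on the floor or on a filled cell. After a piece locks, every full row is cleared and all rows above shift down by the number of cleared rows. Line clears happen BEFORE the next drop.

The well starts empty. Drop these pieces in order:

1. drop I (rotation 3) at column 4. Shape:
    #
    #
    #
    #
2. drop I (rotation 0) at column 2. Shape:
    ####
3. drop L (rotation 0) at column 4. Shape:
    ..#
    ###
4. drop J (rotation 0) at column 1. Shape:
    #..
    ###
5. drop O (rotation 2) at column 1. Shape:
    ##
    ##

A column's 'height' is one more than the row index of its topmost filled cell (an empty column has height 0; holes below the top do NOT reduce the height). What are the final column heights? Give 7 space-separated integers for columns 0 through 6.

Drop 1: I rot3 at col 4 lands with bottom-row=0; cleared 0 line(s) (total 0); column heights now [0 0 0 0 4 0 0], max=4
Drop 2: I rot0 at col 2 lands with bottom-row=4; cleared 0 line(s) (total 0); column heights now [0 0 5 5 5 5 0], max=5
Drop 3: L rot0 at col 4 lands with bottom-row=5; cleared 0 line(s) (total 0); column heights now [0 0 5 5 6 6 7], max=7
Drop 4: J rot0 at col 1 lands with bottom-row=5; cleared 0 line(s) (total 0); column heights now [0 7 6 6 6 6 7], max=7
Drop 5: O rot2 at col 1 lands with bottom-row=7; cleared 0 line(s) (total 0); column heights now [0 9 9 6 6 6 7], max=9

Answer: 0 9 9 6 6 6 7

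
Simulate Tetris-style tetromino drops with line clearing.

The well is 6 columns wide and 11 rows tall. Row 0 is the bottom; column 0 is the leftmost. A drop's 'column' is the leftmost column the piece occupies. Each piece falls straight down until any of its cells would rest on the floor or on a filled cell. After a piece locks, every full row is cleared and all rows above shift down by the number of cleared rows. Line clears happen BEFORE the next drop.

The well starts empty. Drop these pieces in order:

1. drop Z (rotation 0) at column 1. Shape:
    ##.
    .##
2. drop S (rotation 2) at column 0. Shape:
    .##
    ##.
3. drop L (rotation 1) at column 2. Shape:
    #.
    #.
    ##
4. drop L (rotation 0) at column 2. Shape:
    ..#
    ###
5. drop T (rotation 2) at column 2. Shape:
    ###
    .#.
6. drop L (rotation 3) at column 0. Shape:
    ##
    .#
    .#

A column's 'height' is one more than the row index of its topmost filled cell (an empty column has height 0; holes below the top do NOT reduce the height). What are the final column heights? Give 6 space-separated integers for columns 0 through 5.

Answer: 7 7 10 10 10 0

Derivation:
Drop 1: Z rot0 at col 1 lands with bottom-row=0; cleared 0 line(s) (total 0); column heights now [0 2 2 1 0 0], max=2
Drop 2: S rot2 at col 0 lands with bottom-row=2; cleared 0 line(s) (total 0); column heights now [3 4 4 1 0 0], max=4
Drop 3: L rot1 at col 2 lands with bottom-row=4; cleared 0 line(s) (total 0); column heights now [3 4 7 5 0 0], max=7
Drop 4: L rot0 at col 2 lands with bottom-row=7; cleared 0 line(s) (total 0); column heights now [3 4 8 8 9 0], max=9
Drop 5: T rot2 at col 2 lands with bottom-row=8; cleared 0 line(s) (total 0); column heights now [3 4 10 10 10 0], max=10
Drop 6: L rot3 at col 0 lands with bottom-row=4; cleared 0 line(s) (total 0); column heights now [7 7 10 10 10 0], max=10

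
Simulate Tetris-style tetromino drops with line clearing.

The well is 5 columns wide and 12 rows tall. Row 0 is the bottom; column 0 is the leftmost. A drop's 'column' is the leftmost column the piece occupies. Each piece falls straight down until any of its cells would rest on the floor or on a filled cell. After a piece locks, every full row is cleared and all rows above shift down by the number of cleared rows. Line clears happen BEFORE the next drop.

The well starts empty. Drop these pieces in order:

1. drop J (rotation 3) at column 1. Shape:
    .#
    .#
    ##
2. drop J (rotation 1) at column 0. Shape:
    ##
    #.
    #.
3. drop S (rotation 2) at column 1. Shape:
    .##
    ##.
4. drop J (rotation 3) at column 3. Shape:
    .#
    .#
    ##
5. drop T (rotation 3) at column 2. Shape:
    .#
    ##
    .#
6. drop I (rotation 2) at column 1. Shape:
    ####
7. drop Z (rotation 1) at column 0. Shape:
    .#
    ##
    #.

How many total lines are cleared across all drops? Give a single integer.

Drop 1: J rot3 at col 1 lands with bottom-row=0; cleared 0 line(s) (total 0); column heights now [0 1 3 0 0], max=3
Drop 2: J rot1 at col 0 lands with bottom-row=0; cleared 0 line(s) (total 0); column heights now [3 3 3 0 0], max=3
Drop 3: S rot2 at col 1 lands with bottom-row=3; cleared 0 line(s) (total 0); column heights now [3 4 5 5 0], max=5
Drop 4: J rot3 at col 3 lands with bottom-row=5; cleared 0 line(s) (total 0); column heights now [3 4 5 6 8], max=8
Drop 5: T rot3 at col 2 lands with bottom-row=6; cleared 0 line(s) (total 0); column heights now [3 4 8 9 8], max=9
Drop 6: I rot2 at col 1 lands with bottom-row=9; cleared 0 line(s) (total 0); column heights now [3 10 10 10 10], max=10
Drop 7: Z rot1 at col 0 lands with bottom-row=9; cleared 1 line(s) (total 1); column heights now [10 11 8 9 8], max=11

Answer: 1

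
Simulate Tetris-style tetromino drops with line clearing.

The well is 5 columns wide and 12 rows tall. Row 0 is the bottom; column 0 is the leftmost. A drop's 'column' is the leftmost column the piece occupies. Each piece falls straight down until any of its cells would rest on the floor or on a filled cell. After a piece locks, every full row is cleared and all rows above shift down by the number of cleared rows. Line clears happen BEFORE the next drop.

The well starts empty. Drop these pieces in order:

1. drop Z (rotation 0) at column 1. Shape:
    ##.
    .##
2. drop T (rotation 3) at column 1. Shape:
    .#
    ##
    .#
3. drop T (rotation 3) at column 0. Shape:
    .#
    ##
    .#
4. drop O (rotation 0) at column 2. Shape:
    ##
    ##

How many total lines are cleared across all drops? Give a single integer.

Answer: 0

Derivation:
Drop 1: Z rot0 at col 1 lands with bottom-row=0; cleared 0 line(s) (total 0); column heights now [0 2 2 1 0], max=2
Drop 2: T rot3 at col 1 lands with bottom-row=2; cleared 0 line(s) (total 0); column heights now [0 4 5 1 0], max=5
Drop 3: T rot3 at col 0 lands with bottom-row=4; cleared 0 line(s) (total 0); column heights now [6 7 5 1 0], max=7
Drop 4: O rot0 at col 2 lands with bottom-row=5; cleared 0 line(s) (total 0); column heights now [6 7 7 7 0], max=7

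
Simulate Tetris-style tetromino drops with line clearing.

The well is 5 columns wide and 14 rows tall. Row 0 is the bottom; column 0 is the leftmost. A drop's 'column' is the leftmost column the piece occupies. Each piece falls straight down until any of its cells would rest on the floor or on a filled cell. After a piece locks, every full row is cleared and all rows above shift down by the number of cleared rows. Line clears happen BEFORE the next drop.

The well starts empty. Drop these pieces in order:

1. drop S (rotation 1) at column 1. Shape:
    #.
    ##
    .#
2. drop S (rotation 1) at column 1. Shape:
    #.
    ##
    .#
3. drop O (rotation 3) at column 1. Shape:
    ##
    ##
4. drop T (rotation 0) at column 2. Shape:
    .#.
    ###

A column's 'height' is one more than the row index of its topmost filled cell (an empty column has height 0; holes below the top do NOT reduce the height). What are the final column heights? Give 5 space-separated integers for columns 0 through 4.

Answer: 0 7 8 9 8

Derivation:
Drop 1: S rot1 at col 1 lands with bottom-row=0; cleared 0 line(s) (total 0); column heights now [0 3 2 0 0], max=3
Drop 2: S rot1 at col 1 lands with bottom-row=2; cleared 0 line(s) (total 0); column heights now [0 5 4 0 0], max=5
Drop 3: O rot3 at col 1 lands with bottom-row=5; cleared 0 line(s) (total 0); column heights now [0 7 7 0 0], max=7
Drop 4: T rot0 at col 2 lands with bottom-row=7; cleared 0 line(s) (total 0); column heights now [0 7 8 9 8], max=9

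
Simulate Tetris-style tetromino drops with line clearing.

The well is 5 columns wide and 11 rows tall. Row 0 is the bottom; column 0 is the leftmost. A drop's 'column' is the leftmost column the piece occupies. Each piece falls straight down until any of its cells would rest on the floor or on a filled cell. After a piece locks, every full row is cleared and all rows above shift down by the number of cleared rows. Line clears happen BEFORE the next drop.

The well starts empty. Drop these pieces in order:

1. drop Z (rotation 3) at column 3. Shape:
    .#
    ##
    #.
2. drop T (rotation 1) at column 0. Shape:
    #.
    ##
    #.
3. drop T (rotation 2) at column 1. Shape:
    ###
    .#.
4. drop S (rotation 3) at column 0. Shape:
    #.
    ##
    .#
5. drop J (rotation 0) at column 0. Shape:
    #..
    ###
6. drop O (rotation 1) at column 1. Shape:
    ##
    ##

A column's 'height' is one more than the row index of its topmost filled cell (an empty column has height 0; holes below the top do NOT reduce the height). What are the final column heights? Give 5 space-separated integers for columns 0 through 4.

Answer: 5 6 6 1 0

Derivation:
Drop 1: Z rot3 at col 3 lands with bottom-row=0; cleared 0 line(s) (total 0); column heights now [0 0 0 2 3], max=3
Drop 2: T rot1 at col 0 lands with bottom-row=0; cleared 0 line(s) (total 0); column heights now [3 2 0 2 3], max=3
Drop 3: T rot2 at col 1 lands with bottom-row=1; cleared 2 line(s) (total 2); column heights now [1 0 0 1 0], max=1
Drop 4: S rot3 at col 0 lands with bottom-row=0; cleared 0 line(s) (total 2); column heights now [3 2 0 1 0], max=3
Drop 5: J rot0 at col 0 lands with bottom-row=3; cleared 0 line(s) (total 2); column heights now [5 4 4 1 0], max=5
Drop 6: O rot1 at col 1 lands with bottom-row=4; cleared 0 line(s) (total 2); column heights now [5 6 6 1 0], max=6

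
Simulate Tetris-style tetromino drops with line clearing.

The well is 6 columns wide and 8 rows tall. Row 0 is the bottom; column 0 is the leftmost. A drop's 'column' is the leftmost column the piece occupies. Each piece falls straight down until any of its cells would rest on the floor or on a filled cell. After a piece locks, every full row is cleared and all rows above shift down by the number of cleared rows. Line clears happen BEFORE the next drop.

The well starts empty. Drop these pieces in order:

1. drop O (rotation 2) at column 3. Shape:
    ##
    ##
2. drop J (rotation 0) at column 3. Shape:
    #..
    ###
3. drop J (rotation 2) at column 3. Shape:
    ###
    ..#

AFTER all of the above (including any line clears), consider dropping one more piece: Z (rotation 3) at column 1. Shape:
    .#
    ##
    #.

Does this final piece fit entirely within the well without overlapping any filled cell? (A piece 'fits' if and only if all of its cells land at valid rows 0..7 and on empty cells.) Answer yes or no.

Drop 1: O rot2 at col 3 lands with bottom-row=0; cleared 0 line(s) (total 0); column heights now [0 0 0 2 2 0], max=2
Drop 2: J rot0 at col 3 lands with bottom-row=2; cleared 0 line(s) (total 0); column heights now [0 0 0 4 3 3], max=4
Drop 3: J rot2 at col 3 lands with bottom-row=3; cleared 0 line(s) (total 0); column heights now [0 0 0 5 5 5], max=5
Test piece Z rot3 at col 1 (width 2): heights before test = [0 0 0 5 5 5]; fits = True

Answer: yes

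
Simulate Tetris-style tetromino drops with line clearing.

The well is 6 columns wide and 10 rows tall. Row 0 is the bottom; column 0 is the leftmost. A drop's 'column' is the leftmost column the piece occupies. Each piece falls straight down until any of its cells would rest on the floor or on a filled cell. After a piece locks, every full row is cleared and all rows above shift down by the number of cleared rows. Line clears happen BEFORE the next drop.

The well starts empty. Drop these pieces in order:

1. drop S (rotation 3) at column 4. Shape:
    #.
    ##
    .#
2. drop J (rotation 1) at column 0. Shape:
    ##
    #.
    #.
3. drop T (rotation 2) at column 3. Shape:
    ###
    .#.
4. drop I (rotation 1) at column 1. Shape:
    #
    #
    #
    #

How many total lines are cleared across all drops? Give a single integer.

Answer: 0

Derivation:
Drop 1: S rot3 at col 4 lands with bottom-row=0; cleared 0 line(s) (total 0); column heights now [0 0 0 0 3 2], max=3
Drop 2: J rot1 at col 0 lands with bottom-row=0; cleared 0 line(s) (total 0); column heights now [3 3 0 0 3 2], max=3
Drop 3: T rot2 at col 3 lands with bottom-row=3; cleared 0 line(s) (total 0); column heights now [3 3 0 5 5 5], max=5
Drop 4: I rot1 at col 1 lands with bottom-row=3; cleared 0 line(s) (total 0); column heights now [3 7 0 5 5 5], max=7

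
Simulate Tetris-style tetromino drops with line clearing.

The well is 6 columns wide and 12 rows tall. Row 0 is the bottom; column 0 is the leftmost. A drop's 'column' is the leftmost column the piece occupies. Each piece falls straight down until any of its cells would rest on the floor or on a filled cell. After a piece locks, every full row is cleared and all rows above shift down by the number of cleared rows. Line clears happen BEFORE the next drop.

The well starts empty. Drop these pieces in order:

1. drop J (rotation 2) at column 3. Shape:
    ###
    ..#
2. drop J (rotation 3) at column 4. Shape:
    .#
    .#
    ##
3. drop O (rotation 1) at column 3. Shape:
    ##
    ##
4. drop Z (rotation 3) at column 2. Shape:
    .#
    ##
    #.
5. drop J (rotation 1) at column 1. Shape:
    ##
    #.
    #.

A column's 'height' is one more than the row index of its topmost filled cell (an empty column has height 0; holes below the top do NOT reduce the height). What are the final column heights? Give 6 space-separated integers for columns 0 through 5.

Answer: 0 7 7 7 5 5

Derivation:
Drop 1: J rot2 at col 3 lands with bottom-row=0; cleared 0 line(s) (total 0); column heights now [0 0 0 2 2 2], max=2
Drop 2: J rot3 at col 4 lands with bottom-row=2; cleared 0 line(s) (total 0); column heights now [0 0 0 2 3 5], max=5
Drop 3: O rot1 at col 3 lands with bottom-row=3; cleared 0 line(s) (total 0); column heights now [0 0 0 5 5 5], max=5
Drop 4: Z rot3 at col 2 lands with bottom-row=4; cleared 0 line(s) (total 0); column heights now [0 0 6 7 5 5], max=7
Drop 5: J rot1 at col 1 lands with bottom-row=4; cleared 0 line(s) (total 0); column heights now [0 7 7 7 5 5], max=7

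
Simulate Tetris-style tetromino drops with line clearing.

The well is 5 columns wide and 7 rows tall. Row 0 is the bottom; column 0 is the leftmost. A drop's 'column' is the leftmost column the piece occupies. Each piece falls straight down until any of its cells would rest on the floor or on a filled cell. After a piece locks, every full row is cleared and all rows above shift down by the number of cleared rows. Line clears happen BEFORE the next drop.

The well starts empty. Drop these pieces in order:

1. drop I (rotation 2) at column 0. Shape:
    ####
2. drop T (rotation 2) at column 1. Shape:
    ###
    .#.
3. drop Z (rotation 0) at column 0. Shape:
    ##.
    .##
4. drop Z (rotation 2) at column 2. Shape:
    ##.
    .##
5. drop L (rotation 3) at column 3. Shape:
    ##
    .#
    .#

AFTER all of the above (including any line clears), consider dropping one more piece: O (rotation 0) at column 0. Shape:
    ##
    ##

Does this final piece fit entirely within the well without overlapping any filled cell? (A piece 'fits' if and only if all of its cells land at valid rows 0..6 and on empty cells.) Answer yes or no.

Answer: yes

Derivation:
Drop 1: I rot2 at col 0 lands with bottom-row=0; cleared 0 line(s) (total 0); column heights now [1 1 1 1 0], max=1
Drop 2: T rot2 at col 1 lands with bottom-row=1; cleared 0 line(s) (total 0); column heights now [1 3 3 3 0], max=3
Drop 3: Z rot0 at col 0 lands with bottom-row=3; cleared 0 line(s) (total 0); column heights now [5 5 4 3 0], max=5
Drop 4: Z rot2 at col 2 lands with bottom-row=3; cleared 0 line(s) (total 0); column heights now [5 5 5 5 4], max=5
Drop 5: L rot3 at col 3 lands with bottom-row=4; cleared 1 line(s) (total 1); column heights now [1 4 4 6 6], max=6
Test piece O rot0 at col 0 (width 2): heights before test = [1 4 4 6 6]; fits = True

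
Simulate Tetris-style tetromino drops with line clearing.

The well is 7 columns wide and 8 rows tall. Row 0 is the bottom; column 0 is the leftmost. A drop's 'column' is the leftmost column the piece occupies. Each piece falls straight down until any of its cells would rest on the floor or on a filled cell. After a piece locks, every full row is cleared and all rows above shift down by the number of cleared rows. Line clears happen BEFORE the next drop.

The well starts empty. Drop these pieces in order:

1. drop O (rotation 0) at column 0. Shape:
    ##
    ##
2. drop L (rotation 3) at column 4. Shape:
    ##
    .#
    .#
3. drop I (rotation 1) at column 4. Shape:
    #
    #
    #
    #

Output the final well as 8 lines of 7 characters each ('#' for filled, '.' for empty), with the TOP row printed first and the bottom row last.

Drop 1: O rot0 at col 0 lands with bottom-row=0; cleared 0 line(s) (total 0); column heights now [2 2 0 0 0 0 0], max=2
Drop 2: L rot3 at col 4 lands with bottom-row=0; cleared 0 line(s) (total 0); column heights now [2 2 0 0 3 3 0], max=3
Drop 3: I rot1 at col 4 lands with bottom-row=3; cleared 0 line(s) (total 0); column heights now [2 2 0 0 7 3 0], max=7

Answer: .......
....#..
....#..
....#..
....#..
....##.
##...#.
##...#.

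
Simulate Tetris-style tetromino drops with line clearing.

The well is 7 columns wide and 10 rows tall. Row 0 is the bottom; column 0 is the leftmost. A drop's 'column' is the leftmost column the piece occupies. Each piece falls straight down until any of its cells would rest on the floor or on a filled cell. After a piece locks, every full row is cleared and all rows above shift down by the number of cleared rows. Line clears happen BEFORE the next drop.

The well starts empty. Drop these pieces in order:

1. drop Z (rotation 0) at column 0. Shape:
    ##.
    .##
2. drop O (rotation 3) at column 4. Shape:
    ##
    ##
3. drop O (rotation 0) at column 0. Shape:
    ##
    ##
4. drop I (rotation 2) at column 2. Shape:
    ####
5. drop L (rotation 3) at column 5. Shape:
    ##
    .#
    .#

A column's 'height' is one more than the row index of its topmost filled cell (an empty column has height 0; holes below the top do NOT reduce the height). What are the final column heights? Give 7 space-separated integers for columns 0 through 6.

Answer: 3 3 1 0 2 3 3

Derivation:
Drop 1: Z rot0 at col 0 lands with bottom-row=0; cleared 0 line(s) (total 0); column heights now [2 2 1 0 0 0 0], max=2
Drop 2: O rot3 at col 4 lands with bottom-row=0; cleared 0 line(s) (total 0); column heights now [2 2 1 0 2 2 0], max=2
Drop 3: O rot0 at col 0 lands with bottom-row=2; cleared 0 line(s) (total 0); column heights now [4 4 1 0 2 2 0], max=4
Drop 4: I rot2 at col 2 lands with bottom-row=2; cleared 0 line(s) (total 0); column heights now [4 4 3 3 3 3 0], max=4
Drop 5: L rot3 at col 5 lands with bottom-row=1; cleared 1 line(s) (total 1); column heights now [3 3 1 0 2 3 3], max=3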